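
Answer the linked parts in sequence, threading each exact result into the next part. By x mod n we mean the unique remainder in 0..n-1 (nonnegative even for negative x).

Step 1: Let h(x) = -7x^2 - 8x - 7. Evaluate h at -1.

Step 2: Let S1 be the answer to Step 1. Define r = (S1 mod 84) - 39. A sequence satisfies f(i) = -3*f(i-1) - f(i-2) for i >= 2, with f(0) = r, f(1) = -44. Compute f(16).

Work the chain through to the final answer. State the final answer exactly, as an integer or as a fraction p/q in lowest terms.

Step 1: -7*(-1)^2 - 8*(-1)^1 - 7 = (-7) + (8) + (-7) = -6; answer -6
Step 2: S1 = -6; r = 39; f(2) = -3*(-44) - 1*(39) = 93; iterating: f(2)=93, f(3)=-235, f(4)=612, f(5)=-1601, f(6)=4191, f(7)=-10972, f(8)=28725, f(9)=-75203, f(10)=196884, f(11)=-515449, f(12)=1349463, f(13)=-3532940, f(14)=9249357, f(15)=-24215131, f(16)=63396036; answer 63396036

63396036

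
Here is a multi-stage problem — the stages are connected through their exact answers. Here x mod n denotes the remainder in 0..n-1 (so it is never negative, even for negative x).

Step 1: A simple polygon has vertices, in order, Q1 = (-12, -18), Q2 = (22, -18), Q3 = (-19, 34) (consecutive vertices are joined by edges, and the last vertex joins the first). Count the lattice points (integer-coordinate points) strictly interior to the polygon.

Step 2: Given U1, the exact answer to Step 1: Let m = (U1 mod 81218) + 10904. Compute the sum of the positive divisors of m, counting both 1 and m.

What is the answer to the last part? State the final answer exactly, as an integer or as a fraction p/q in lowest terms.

Step 1: cross terms: (-12*-18 - 22*-18)=612, (22*34 - -19*-18)=406, (-19*-18 - -12*34)=750; twice the area = |1768| = 1768; area = 884; boundary points = 34 + 1 + 1 = 36; strictly interior points = area - boundary/2 + 1 = 867; answer 867
Step 2: U1 = 867; m = 11771; 11771 = 79 * 149; sigma = (1 + 79) * (1 + 149) = 80 * 150 = 12000; answer 12000

12000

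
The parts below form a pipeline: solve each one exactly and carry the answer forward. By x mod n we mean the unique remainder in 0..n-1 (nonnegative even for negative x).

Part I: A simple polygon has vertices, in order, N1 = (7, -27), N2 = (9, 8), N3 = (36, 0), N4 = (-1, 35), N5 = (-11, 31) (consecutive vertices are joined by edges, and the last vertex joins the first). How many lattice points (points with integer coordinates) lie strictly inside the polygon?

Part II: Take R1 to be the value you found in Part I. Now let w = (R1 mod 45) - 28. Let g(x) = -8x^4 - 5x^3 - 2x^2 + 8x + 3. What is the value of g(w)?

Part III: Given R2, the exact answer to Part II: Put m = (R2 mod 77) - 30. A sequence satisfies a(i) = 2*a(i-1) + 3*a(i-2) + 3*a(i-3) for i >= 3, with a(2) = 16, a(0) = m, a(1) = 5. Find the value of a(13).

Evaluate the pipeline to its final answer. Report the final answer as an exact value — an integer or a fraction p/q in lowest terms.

Part I: cross terms: (7*8 - 9*-27)=299, (9*0 - 36*8)=-288, (36*35 - -1*0)=1260, (-1*31 - -11*35)=354, (-11*-27 - 7*31)=80; twice the area = |1705| = 1705; area = 1705/2; boundary points = 1 + 1 + 1 + 2 + 2 = 7; strictly interior points = area - boundary/2 + 1 = 850; answer 850
Part II: R1 = 850; w = 12; -8*(12)^4 - 5*(12)^3 - 2*(12)^2 + 8*(12)^1 + 3 = (-165888) + (-8640) + (-288) + (96) + (3) = -174717; answer -174717
Part III: R2 = -174717; m = 43; a(3) = 2*(16) + 3*(5) + 3*(43) = 176; iterating: a(3)=176, a(4)=415, a(5)=1406, a(6)=4585, a(7)=14633, a(8)=47239, a(9)=152132, a(10)=489880, a(11)=1577873, a(12)=5081782, a(13)=16366823; answer 16366823

16366823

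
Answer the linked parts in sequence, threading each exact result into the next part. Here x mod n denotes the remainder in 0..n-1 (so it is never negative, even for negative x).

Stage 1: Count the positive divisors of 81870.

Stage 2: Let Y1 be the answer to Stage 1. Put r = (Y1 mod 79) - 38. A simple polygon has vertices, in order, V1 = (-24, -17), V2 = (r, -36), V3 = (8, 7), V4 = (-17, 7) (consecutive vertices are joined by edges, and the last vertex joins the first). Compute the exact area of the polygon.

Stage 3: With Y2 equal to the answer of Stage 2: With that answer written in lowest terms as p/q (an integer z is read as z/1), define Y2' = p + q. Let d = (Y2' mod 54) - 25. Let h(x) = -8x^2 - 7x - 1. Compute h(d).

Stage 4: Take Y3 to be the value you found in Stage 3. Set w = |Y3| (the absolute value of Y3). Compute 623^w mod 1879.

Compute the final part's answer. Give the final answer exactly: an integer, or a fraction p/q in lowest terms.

1022

Stage 1: 81870 = 2 * 3 * 5 * 2729; number of divisors = (1+1) * (1+1) * (1+1) * (1+1) = 16; answer 16
Stage 2: Y1 = 16; r = -22; cross terms: (-24*-36 - -22*-17)=490, (-22*7 - 8*-36)=134, (8*7 - -17*7)=175, (-17*-17 - -24*7)=457; twice the area = |1256| = 1256; area = 628; answer 628
Stage 3: Y2 = 628; threaded value p + q = 629; d = 10; -8*(10)^2 - 7*(10)^1 - 1 = (-800) + (-70) + (-1) = -871; answer -871
Stage 4: Y3 = -871; w = 871; squarings mod 1879: 623^1=623, 623^2=1055, 623^4=657, 623^8=1358, 623^16=865, 623^32=383, 623^64=127, 623^128=1097, 623^256=849, 623^512=1144; 623^871 = 623^1 * 623^2 * 623^4 * 623^32 * 623^64 * 623^256 * 623^512 = 1022 (mod 1879); answer 1022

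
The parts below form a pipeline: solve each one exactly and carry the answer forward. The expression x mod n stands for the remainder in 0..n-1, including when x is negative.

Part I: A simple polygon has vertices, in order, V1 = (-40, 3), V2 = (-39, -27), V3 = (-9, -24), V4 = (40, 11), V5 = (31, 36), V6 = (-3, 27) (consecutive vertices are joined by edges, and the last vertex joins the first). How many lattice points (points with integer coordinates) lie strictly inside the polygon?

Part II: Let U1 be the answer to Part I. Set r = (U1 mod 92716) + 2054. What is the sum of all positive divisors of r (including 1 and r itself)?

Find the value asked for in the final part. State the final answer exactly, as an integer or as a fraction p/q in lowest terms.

5292

Part I: cross terms: (-40*-27 - -39*3)=1197, (-39*-24 - -9*-27)=693, (-9*11 - 40*-24)=861, (40*36 - 31*11)=1099, (31*27 - -3*36)=945, (-3*3 - -40*27)=1071; twice the area = |5866| = 5866; area = 2933; boundary points = 1 + 3 + 7 + 1 + 1 + 1 = 14; strictly interior points = area - boundary/2 + 1 = 2927; answer 2927
Part II: U1 = 2927; r = 4981; 4981 = 17 * 293; sigma = (1 + 17) * (1 + 293) = 18 * 294 = 5292; answer 5292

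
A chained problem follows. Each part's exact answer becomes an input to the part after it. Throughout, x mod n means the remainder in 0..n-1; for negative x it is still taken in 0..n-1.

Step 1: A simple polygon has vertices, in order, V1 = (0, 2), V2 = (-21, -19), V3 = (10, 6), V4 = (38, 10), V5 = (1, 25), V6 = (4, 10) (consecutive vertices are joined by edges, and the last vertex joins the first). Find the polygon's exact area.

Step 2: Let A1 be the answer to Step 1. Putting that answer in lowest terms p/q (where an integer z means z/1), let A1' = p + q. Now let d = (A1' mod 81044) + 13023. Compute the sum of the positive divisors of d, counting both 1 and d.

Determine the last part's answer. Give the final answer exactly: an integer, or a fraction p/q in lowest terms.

Step 1: cross terms: (0*-19 - -21*2)=42, (-21*6 - 10*-19)=64, (10*10 - 38*6)=-128, (38*25 - 1*10)=940, (1*10 - 4*25)=-90, (4*2 - 0*10)=8; twice the area = |836| = 836; area = 418; answer 418
Step 2: A1 = 418; threaded value p + q = 419; d = 13442; 13442 = 2 * 11 * 13 * 47; sigma = (1 + 2) * (1 + 11) * (1 + 13) * (1 + 47) = 3 * 12 * 14 * 48 = 24192; answer 24192

24192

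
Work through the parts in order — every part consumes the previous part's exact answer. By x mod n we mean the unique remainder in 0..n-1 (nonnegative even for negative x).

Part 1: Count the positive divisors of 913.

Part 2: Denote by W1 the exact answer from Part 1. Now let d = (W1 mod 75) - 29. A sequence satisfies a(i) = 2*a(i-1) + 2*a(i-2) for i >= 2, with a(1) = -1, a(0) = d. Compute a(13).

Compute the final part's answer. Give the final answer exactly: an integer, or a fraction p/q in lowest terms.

-2632384

Part 1: 913 = 11 * 83; number of divisors = (1+1) * (1+1) = 4; answer 4
Part 2: W1 = 4; d = -25; a(2) = 2*(-1) + 2*(-25) = -52; iterating: a(2)=-52, a(3)=-106, a(4)=-316, a(5)=-844, a(6)=-2320, a(7)=-6328, a(8)=-17296, a(9)=-47248, a(10)=-129088, a(11)=-352672, a(12)=-963520, a(13)=-2632384; answer -2632384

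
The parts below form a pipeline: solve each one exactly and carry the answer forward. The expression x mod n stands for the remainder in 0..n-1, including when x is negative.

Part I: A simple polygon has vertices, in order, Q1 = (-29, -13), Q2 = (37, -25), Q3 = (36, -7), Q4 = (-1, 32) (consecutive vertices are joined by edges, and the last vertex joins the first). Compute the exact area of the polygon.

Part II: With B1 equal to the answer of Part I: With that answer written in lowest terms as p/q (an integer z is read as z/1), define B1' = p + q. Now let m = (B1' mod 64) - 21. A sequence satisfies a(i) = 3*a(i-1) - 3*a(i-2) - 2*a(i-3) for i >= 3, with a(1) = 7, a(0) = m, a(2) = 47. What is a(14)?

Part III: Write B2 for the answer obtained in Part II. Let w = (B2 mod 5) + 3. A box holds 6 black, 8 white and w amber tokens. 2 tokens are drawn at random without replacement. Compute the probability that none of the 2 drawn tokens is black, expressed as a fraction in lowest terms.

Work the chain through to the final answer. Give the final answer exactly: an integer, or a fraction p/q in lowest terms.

Part I: cross terms: (-29*-25 - 37*-13)=1206, (37*-7 - 36*-25)=641, (36*32 - -1*-7)=1145, (-1*-13 - -29*32)=941; twice the area = |3933| = 3933; area = 3933/2; answer 3933/2
Part II: B1 = 3933/2; threaded value p + q = 3935; m = 10; a(3) = 3*(47) - 3*(7) - 2*(10) = 100; iterating: a(3)=100, a(4)=145, a(5)=41, a(6)=-512, a(7)=-1949, a(8)=-4393, a(9)=-6308, a(10)=-1847, a(11)=22169, a(12)=84664, a(13)=191179, a(14)=275207; answer 275207
Part III: B2 = 275207; w = 5; total draws C(19,2) = 171; favorable C(13,2) = 78; P = 26/57; answer 26/57

26/57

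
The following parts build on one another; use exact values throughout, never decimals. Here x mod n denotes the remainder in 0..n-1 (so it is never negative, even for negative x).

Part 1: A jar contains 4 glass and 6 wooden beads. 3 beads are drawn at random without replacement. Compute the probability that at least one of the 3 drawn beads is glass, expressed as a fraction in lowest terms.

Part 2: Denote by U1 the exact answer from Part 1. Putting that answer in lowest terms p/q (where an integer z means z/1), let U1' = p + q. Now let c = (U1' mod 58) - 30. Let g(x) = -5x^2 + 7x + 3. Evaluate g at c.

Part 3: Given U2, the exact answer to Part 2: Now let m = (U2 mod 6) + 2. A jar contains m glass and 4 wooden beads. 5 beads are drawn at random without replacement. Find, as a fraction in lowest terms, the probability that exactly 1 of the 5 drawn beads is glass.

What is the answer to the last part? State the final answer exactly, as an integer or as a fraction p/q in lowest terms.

Part 1: total draws C(10,3) = 120; complement C(6,3) = 20; favorable 120 - 20 = 100; P = 5/6; answer 5/6
Part 2: U1 = 5/6; threaded value p + q = 11; c = -19; -5*(-19)^2 + 7*(-19)^1 + 3 = (-1805) + (-133) + (3) = -1935; answer -1935
Part 3: U2 = -1935; m = 5; total draws C(9,5) = 126; favorable C(5,1)*C(4,4) = 5; P = 5/126; answer 5/126

5/126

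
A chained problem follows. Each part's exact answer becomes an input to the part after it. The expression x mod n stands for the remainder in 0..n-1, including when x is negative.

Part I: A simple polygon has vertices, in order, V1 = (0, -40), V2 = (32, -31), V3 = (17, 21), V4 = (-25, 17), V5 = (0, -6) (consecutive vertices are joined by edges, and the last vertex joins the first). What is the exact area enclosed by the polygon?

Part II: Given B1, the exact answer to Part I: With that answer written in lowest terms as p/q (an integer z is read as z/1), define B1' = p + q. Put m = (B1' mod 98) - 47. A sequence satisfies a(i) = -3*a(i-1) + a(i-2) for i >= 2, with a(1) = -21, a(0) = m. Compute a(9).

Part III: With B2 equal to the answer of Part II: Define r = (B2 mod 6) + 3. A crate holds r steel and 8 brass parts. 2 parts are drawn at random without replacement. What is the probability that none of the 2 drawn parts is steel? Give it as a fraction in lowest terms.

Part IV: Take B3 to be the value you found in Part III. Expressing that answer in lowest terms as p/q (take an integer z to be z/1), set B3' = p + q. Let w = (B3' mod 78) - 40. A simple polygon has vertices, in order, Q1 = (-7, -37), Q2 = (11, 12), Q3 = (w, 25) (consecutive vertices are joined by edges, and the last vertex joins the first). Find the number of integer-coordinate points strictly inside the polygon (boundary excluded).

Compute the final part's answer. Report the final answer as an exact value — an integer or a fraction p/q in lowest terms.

1243

Part I: cross terms: (0*-31 - 32*-40)=1280, (32*21 - 17*-31)=1199, (17*17 - -25*21)=814, (-25*-6 - 0*17)=150, (0*-40 - 0*-6)=0; twice the area = |3443| = 3443; area = 3443/2; answer 3443/2
Part II: B1 = 3443/2; threaded value p + q = 3445; m = -32; a(2) = -3*(-21) + 1*(-32) = 31; iterating: a(2)=31, a(3)=-114, a(4)=373, a(5)=-1233, a(6)=4072, a(7)=-13449, a(8)=44419, a(9)=-146706; answer -146706
Part III: B2 = -146706; r = 3; total draws C(11,2) = 55; favorable C(8,2) = 28; P = 28/55; answer 28/55
Part IV: B3 = 28/55; threaded value p + q = 83; w = -35; cross terms: (-7*12 - 11*-37)=323, (11*25 - -35*12)=695, (-35*-37 - -7*25)=1470; twice the area = |2488| = 2488; area = 1244; boundary points = 1 + 1 + 2 = 4; strictly interior points = area - boundary/2 + 1 = 1243; answer 1243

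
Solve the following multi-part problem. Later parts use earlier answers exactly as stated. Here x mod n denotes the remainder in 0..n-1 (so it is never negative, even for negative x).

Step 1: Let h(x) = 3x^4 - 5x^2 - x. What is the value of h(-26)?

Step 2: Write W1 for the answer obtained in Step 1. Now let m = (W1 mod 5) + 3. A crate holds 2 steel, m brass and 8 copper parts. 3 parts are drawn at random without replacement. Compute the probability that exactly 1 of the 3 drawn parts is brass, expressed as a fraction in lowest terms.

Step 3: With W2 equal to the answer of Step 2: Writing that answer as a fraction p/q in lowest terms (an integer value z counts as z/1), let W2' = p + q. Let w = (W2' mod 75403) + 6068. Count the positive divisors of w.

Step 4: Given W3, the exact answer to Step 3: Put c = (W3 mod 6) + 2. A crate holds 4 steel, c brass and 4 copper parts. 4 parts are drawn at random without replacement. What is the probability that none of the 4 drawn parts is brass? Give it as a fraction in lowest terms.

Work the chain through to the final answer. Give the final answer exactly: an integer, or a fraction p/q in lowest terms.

Step 1: 3*(-26)^4 - 5*(-26)^2 - 1*(-26)^1 = (1370928) + (-3380) + (26) = 1367574; answer 1367574
Step 2: W1 = 1367574; m = 7; total draws C(17,3) = 680; favorable C(7,1)*C(10,2) = 315; P = 63/136; answer 63/136
Step 3: W2 = 63/136; threaded value p + q = 199; w = 6267; 6267 = 3 * 2089; number of divisors = (1+1) * (1+1) = 4; answer 4
Step 4: W3 = 4; c = 6; total draws C(14,4) = 1001; favorable C(8,4) = 70; P = 10/143; answer 10/143

10/143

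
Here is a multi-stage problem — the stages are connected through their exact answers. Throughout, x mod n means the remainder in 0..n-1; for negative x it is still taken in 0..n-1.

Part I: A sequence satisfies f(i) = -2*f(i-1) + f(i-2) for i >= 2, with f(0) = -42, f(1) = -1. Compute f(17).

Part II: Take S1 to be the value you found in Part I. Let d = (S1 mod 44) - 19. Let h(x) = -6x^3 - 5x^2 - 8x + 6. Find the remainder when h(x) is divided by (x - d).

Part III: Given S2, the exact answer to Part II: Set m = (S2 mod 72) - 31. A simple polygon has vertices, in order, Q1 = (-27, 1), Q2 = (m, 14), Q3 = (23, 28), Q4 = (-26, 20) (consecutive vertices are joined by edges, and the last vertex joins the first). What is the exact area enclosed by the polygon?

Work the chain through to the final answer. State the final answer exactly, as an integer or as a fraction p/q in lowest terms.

Part I: f(2) = -2*(-1) + 1*(-42) = -40; iterating: f(2)=-40, f(3)=79, f(4)=-198, f(5)=475, f(6)=-1148, f(7)=2771, f(8)=-6690, f(9)=16151, f(10)=-38992, f(11)=94135, f(12)=-227262, f(13)=548659, f(14)=-1324580, f(15)=3197819, f(16)=-7720218, f(17)=18638255; answer 18638255
Part II: S1 = 18638255; d = 12; remainder = value at the root: -6*(12)^3 - 5*(12)^2 - 8*(12)^1 + 6 = (-10368) + (-720) + (-96) + (6) = -11178; answer -11178
Part III: S2 = -11178; m = 23; cross terms: (-27*14 - 23*1)=-401, (23*28 - 23*14)=322, (23*20 - -26*28)=1188, (-26*1 - -27*20)=514; twice the area = |1623| = 1623; area = 1623/2; answer 1623/2

1623/2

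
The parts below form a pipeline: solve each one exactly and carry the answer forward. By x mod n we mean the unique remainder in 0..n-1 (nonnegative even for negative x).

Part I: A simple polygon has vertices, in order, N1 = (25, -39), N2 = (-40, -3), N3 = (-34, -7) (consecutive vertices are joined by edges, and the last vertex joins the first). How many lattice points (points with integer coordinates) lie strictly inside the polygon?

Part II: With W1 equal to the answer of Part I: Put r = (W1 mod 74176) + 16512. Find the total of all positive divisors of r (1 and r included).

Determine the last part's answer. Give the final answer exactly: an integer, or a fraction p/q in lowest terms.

Part I: cross terms: (25*-3 - -40*-39)=-1635, (-40*-7 - -34*-3)=178, (-34*-39 - 25*-7)=1501; twice the area = |44| = 44; area = 22; boundary points = 1 + 2 + 1 = 4; strictly interior points = area - boundary/2 + 1 = 21; answer 21
Part II: W1 = 21; r = 16533; 16533 = 3^2 * 11 * 167; sigma = (1 + 3 + 9) * (1 + 11) * (1 + 167) = 13 * 12 * 168 = 26208; answer 26208

26208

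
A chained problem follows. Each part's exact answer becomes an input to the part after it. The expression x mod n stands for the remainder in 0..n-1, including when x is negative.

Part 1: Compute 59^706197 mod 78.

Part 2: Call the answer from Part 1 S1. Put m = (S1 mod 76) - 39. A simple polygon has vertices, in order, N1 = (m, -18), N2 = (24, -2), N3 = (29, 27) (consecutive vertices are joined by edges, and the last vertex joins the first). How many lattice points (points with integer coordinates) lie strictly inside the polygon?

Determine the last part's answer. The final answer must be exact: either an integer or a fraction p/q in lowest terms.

183

Part 1: squarings mod 78: 59^1=59, 59^2=49, 59^4=61, 59^8=55, 59^16=61, 59^32=55, 59^64=61, 59^128=55, 59^256=61, 59^512=55, 59^1024=61, 59^2048=55, 59^4096=61, 59^8192=55, 59^16384=61, 59^32768=55, 59^65536=61, 59^131072=55, 59^262144=61, 59^524288=55; 59^706197 = 59^1 * 59^4 * 59^16 * 59^128 * 59^512 * 59^1024 * 59^16384 * 59^32768 * 59^131072 * 59^524288 = 47 (mod 78); answer 47
Part 2: S1 = 47; m = 8; cross terms: (8*-2 - 24*-18)=416, (24*27 - 29*-2)=706, (29*-18 - 8*27)=-738; twice the area = |384| = 384; area = 192; boundary points = 16 + 1 + 3 = 20; strictly interior points = area - boundary/2 + 1 = 183; answer 183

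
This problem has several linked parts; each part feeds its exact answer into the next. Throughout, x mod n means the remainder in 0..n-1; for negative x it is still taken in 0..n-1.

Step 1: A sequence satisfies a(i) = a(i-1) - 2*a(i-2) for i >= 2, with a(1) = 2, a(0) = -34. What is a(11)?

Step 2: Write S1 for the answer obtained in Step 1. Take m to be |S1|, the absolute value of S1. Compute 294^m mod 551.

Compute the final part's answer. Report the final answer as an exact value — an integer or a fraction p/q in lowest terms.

248

Step 1: a(2) = 1*(2) - 2*(-34) = 70; iterating: a(2)=70, a(3)=66, a(4)=-74, a(5)=-206, a(6)=-58, a(7)=354, a(8)=470, a(9)=-238, a(10)=-1178, a(11)=-702; answer -702
Step 2: S1 = -702; m = 702; squarings mod 551: 294^1=294, 294^2=480, 294^4=82, 294^8=112, 294^16=422, 294^32=111, 294^64=199, 294^128=480, 294^256=82, 294^512=112; 294^702 = 294^2 * 294^4 * 294^8 * 294^16 * 294^32 * 294^128 * 294^512 = 248 (mod 551); answer 248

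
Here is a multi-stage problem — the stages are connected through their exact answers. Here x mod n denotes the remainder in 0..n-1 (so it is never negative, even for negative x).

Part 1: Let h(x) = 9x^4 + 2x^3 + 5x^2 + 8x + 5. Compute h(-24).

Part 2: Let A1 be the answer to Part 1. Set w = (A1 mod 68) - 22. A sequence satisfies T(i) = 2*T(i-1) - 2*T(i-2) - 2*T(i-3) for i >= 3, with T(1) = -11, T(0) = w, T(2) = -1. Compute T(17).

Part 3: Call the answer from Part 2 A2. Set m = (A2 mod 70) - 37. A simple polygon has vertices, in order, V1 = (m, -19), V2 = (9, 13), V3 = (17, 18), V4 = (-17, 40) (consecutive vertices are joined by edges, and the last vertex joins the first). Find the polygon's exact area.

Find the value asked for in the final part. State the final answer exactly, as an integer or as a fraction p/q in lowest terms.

481

Part 1: 9*(-24)^4 + 2*(-24)^3 + 5*(-24)^2 + 8*(-24)^1 + 5 = (2985984) + (-27648) + (2880) + (-192) + (5) = 2961029; answer 2961029
Part 2: A1 = 2961029; w = 15; T(3) = 2*(-1) - 2*(-11) - 2*(15) = -10; iterating: T(3)=-10, T(4)=4, T(5)=30, T(6)=72, T(7)=76, T(8)=-52, T(9)=-400, T(10)=-848, T(11)=-792, T(12)=912, T(13)=5104, T(14)=9968, T(15)=7904, T(16)=-14336, T(17)=-64416; answer -64416
Part 3: A2 = -64416; m = 17; cross terms: (17*13 - 9*-19)=392, (9*18 - 17*13)=-59, (17*40 - -17*18)=986, (-17*-19 - 17*40)=-357; twice the area = |962| = 962; area = 481; answer 481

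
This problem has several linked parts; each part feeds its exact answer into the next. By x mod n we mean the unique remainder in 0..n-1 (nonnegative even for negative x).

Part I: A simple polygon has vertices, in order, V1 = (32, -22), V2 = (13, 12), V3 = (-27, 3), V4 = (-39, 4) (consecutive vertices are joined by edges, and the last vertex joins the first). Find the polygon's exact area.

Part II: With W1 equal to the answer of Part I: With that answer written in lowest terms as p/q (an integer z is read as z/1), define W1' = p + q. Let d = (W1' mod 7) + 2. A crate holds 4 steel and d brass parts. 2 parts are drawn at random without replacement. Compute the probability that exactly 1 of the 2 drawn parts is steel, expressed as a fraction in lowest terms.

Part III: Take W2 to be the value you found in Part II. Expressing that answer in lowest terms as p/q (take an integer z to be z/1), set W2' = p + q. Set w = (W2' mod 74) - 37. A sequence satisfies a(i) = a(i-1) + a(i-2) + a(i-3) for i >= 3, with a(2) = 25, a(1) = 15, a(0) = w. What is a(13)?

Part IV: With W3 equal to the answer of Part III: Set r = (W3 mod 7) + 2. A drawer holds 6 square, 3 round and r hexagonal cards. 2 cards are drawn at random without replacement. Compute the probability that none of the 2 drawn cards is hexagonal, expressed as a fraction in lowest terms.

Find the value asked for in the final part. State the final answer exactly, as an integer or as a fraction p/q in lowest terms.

36/91

Part I: cross terms: (32*12 - 13*-22)=670, (13*3 - -27*12)=363, (-27*4 - -39*3)=9, (-39*-22 - 32*4)=730; twice the area = |1772| = 1772; area = 886; answer 886
Part II: W1 = 886; threaded value p + q = 887; d = 7; total draws C(11,2) = 55; favorable C(4,1)*C(7,1) = 28; P = 28/55; answer 28/55
Part III: W2 = 28/55; threaded value p + q = 83; w = -28; a(3) = 1*(25) + 1*(15) + 1*(-28) = 12; iterating: a(3)=12, a(4)=52, a(5)=89, a(6)=153, a(7)=294, a(8)=536, a(9)=983, a(10)=1813, a(11)=3332, a(12)=6128, a(13)=11273; answer 11273
Part IV: W3 = 11273; r = 5; total draws C(14,2) = 91; favorable C(9,2) = 36; P = 36/91; answer 36/91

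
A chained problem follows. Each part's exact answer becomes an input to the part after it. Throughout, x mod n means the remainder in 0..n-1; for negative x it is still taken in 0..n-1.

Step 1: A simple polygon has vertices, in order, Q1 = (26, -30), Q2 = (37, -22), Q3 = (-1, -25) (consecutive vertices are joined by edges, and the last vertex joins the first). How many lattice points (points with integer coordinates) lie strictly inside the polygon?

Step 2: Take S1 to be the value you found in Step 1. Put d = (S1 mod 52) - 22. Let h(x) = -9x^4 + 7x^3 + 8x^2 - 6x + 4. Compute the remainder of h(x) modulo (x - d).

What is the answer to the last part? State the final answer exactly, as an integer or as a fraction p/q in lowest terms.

Step 1: cross terms: (26*-22 - 37*-30)=538, (37*-25 - -1*-22)=-947, (-1*-30 - 26*-25)=680; twice the area = |271| = 271; area = 271/2; boundary points = 1 + 1 + 1 = 3; strictly interior points = area - boundary/2 + 1 = 135; answer 135
Step 2: S1 = 135; d = 9; remainder = value at the root: -9*(9)^4 + 7*(9)^3 + 8*(9)^2 - 6*(9)^1 + 4 = (-59049) + (5103) + (648) + (-54) + (4) = -53348; answer -53348

-53348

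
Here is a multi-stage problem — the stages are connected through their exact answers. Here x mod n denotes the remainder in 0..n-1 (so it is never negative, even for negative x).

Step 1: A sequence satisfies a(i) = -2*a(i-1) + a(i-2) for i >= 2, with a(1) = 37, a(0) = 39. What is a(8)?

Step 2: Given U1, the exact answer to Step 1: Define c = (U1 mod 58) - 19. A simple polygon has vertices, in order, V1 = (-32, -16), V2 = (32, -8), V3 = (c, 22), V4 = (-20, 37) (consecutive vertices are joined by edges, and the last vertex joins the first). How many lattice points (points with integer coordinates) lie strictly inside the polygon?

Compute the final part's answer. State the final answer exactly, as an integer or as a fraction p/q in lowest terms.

Step 1: a(2) = -2*(37) + 1*(39) = -35; iterating: a(2)=-35, a(3)=107, a(4)=-249, a(5)=605, a(6)=-1459, a(7)=3523, a(8)=-8505; answer -8505
Step 2: U1 = -8505; c = 2; cross terms: (-32*-8 - 32*-16)=768, (32*22 - 2*-8)=720, (2*37 - -20*22)=514, (-20*-16 - -32*37)=1504; twice the area = |3506| = 3506; area = 1753; boundary points = 8 + 30 + 1 + 1 = 40; strictly interior points = area - boundary/2 + 1 = 1734; answer 1734

1734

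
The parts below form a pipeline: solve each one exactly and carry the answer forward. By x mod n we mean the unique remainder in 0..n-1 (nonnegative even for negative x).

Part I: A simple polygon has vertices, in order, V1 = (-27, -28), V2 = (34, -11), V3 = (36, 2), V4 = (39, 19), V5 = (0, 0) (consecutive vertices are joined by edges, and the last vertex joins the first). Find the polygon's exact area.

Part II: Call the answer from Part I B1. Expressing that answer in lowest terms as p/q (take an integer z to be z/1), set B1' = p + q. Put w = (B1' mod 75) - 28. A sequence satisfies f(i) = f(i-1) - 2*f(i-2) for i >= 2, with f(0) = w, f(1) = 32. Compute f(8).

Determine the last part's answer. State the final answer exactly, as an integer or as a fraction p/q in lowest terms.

Part I: cross terms: (-27*-11 - 34*-28)=1249, (34*2 - 36*-11)=464, (36*19 - 39*2)=606, (39*0 - 0*19)=0, (0*-28 - -27*0)=0; twice the area = |2319| = 2319; area = 2319/2; answer 2319/2
Part II: B1 = 2319/2; threaded value p + q = 2321; w = 43; f(2) = 1*(32) - 2*(43) = -54; iterating: f(2)=-54, f(3)=-118, f(4)=-10, f(5)=226, f(6)=246, f(7)=-206, f(8)=-698; answer -698

-698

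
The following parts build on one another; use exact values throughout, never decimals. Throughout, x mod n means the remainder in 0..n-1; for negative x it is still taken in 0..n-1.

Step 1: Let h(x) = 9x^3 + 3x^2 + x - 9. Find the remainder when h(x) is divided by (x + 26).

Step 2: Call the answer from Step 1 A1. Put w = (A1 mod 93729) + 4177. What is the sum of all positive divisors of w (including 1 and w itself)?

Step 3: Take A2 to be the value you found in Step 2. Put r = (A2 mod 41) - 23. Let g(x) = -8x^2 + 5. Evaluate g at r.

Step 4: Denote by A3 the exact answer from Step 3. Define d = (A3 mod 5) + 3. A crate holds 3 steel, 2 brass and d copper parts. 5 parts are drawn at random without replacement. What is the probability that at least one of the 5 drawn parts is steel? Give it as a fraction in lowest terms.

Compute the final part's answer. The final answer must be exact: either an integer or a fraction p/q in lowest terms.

29/33

Step 1: remainder = value at the root: 9*(-26)^3 + 3*(-26)^2 + 1*(-26)^1 - 9 = (-158184) + (2028) + (-26) + (-9) = -156191; answer -156191
Step 2: A1 = -156191; w = 35444; 35444 = 2^2 * 8861; sigma = (1 + 2 + 4) * (1 + 8861) = 7 * 8862 = 62034; answer 62034
Step 3: A2 = 62034; r = -22; -8*(-22)^2 + 5 = (-3872) + (5) = -3867; answer -3867
Step 4: A3 = -3867; d = 6; total draws C(11,5) = 462; complement C(8,5) = 56; favorable 462 - 56 = 406; P = 29/33; answer 29/33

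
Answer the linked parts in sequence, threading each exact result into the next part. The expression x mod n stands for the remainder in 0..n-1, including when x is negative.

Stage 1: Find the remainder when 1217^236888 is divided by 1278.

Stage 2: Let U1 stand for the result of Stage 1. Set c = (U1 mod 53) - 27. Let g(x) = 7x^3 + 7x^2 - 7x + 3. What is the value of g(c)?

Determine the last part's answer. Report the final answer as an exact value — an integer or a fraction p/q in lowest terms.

Stage 1: squarings mod 1278: 1217^1=1217, 1217^2=1165, 1217^4=1267, 1217^8=121, 1217^16=583, 1217^32=1219, 1217^64=925, 1217^128=643, 1217^256=655, 1217^512=895, 1217^1024=997, 1217^2048=1003, 1217^4096=223, 1217^8192=1165, 1217^16384=1267, 1217^32768=121, 1217^65536=583, 1217^131072=1219; 1217^236888 = 1217^8 * 1217^16 * 1217^64 * 1217^256 * 1217^1024 * 1217^2048 * 1217^4096 * 1217^32768 * 1217^65536 * 1217^131072 = 121 (mod 1278); answer 121
Stage 2: U1 = 121; c = -12; 7*(-12)^3 + 7*(-12)^2 - 7*(-12)^1 + 3 = (-12096) + (1008) + (84) + (3) = -11001; answer -11001

-11001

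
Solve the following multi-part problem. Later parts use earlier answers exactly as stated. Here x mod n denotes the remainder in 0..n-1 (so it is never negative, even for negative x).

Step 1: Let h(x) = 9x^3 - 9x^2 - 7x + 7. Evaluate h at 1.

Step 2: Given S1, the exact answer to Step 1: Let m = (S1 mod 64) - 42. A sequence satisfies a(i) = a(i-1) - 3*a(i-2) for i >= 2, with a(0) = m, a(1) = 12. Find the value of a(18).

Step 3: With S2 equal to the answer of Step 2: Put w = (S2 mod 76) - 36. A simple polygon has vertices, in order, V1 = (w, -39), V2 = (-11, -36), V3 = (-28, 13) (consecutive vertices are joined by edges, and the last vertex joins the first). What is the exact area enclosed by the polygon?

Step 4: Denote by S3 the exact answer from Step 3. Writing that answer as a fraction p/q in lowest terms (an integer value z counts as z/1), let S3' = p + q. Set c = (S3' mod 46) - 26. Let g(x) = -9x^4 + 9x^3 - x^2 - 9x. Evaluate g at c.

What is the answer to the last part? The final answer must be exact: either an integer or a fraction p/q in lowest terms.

Step 1: 9*(1)^3 - 9*(1)^2 - 7*(1)^1 + 7 = (9) + (-9) + (-7) + (7) = 0; answer 0
Step 2: S1 = 0; m = -42; a(2) = 1*(12) - 3*(-42) = 138; iterating: a(2)=138, a(3)=102, a(4)=-312, a(5)=-618, a(6)=318, a(7)=2172, a(8)=1218, a(9)=-5298, a(10)=-8952, a(11)=6942, a(12)=33798, a(13)=12972, a(14)=-88422, a(15)=-127338, a(16)=137928, a(17)=519942, a(18)=106158; answer 106158
Step 3: S2 = 106158; w = 26; cross terms: (26*-36 - -11*-39)=-1365, (-11*13 - -28*-36)=-1151, (-28*-39 - 26*13)=754; twice the area = |-1762| = 1762; area = 881; answer 881
Step 4: S3 = 881; threaded value p + q = 882; c = -18; -9*(-18)^4 + 9*(-18)^3 - 1*(-18)^2 - 9*(-18)^1 = (-944784) + (-52488) + (-324) + (162) = -997434; answer -997434

-997434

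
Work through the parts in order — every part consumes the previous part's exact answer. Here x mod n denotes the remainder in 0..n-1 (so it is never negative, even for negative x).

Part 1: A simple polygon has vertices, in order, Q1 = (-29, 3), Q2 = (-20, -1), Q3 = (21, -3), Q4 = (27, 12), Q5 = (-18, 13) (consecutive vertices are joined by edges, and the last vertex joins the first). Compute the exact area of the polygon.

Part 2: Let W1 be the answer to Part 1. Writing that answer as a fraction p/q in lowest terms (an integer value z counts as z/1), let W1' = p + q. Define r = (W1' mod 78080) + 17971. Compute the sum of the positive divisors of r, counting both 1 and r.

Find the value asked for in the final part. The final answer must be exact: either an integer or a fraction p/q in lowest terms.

Part 1: cross terms: (-29*-1 - -20*3)=89, (-20*-3 - 21*-1)=81, (21*12 - 27*-3)=333, (27*13 - -18*12)=567, (-18*3 - -29*13)=323; twice the area = |1393| = 1393; area = 1393/2; answer 1393/2
Part 2: W1 = 1393/2; threaded value p + q = 1395; r = 19366; 19366 = 2 * 23 * 421; sigma = (1 + 2) * (1 + 23) * (1 + 421) = 3 * 24 * 422 = 30384; answer 30384

30384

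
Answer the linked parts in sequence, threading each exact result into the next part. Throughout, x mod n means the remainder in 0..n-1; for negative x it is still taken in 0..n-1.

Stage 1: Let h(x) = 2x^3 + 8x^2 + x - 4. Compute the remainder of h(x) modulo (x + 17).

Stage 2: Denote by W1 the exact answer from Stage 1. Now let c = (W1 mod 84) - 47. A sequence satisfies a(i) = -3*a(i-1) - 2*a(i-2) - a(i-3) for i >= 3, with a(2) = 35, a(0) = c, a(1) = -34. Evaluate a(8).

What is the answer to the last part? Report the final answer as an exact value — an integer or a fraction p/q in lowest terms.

518

Stage 1: remainder = value at the root: 2*(-17)^3 + 8*(-17)^2 + 1*(-17)^1 - 4 = (-9826) + (2312) + (-17) + (-4) = -7535; answer -7535
Stage 2: W1 = -7535; c = -22; a(3) = -3*(35) - 2*(-34) - 1*(-22) = -15; iterating: a(3)=-15, a(4)=9, a(5)=-32, a(6)=93, a(7)=-224, a(8)=518; answer 518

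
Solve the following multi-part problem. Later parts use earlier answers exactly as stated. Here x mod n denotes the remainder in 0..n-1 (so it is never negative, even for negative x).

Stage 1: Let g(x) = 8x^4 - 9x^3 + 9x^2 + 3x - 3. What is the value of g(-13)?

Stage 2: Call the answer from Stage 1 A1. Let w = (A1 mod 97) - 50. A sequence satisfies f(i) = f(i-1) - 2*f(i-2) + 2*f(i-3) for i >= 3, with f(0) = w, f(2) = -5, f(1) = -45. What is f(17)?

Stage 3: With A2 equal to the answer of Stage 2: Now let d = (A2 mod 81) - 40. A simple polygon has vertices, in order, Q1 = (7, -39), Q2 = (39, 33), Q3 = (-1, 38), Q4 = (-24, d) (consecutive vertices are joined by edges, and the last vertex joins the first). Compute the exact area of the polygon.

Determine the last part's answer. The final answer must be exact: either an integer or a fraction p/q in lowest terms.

4891/2

Stage 1: 8*(-13)^4 - 9*(-13)^3 + 9*(-13)^2 + 3*(-13)^1 - 3 = (228488) + (19773) + (1521) + (-39) + (-3) = 249740; answer 249740
Stage 2: A1 = 249740; w = 12; f(3) = 1*(-5) - 2*(-45) + 2*(12) = 109; iterating: f(3)=109, f(4)=29, f(5)=-199, f(6)=-39, f(7)=417, f(8)=97, f(9)=-815, f(10)=-175, f(11)=1649, f(12)=369, f(13)=-3279, f(14)=-719, f(15)=6577, f(16)=1457, f(17)=-13135; answer -13135
Stage 3: A2 = -13135; d = 28; cross terms: (7*33 - 39*-39)=1752, (39*38 - -1*33)=1515, (-1*28 - -24*38)=884, (-24*-39 - 7*28)=740; twice the area = |4891| = 4891; area = 4891/2; answer 4891/2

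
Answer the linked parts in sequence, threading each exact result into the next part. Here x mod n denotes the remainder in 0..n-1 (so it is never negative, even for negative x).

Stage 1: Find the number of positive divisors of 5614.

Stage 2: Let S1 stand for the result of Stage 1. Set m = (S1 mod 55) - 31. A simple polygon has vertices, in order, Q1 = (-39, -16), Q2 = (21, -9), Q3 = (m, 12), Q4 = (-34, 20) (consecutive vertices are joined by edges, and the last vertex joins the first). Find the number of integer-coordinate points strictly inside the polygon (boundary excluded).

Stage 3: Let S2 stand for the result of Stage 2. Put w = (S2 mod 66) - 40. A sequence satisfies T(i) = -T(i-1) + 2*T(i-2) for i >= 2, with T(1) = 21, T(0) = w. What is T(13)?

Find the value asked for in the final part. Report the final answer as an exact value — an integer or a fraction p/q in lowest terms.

Stage 1: 5614 = 2 * 7 * 401; number of divisors = (1+1) * (1+1) * (1+1) = 8; answer 8
Stage 2: S1 = 8; m = -23; cross terms: (-39*-9 - 21*-16)=687, (21*12 - -23*-9)=45, (-23*20 - -34*12)=-52, (-34*-16 - -39*20)=1324; twice the area = |2004| = 2004; area = 1002; boundary points = 1 + 1 + 1 + 1 = 4; strictly interior points = area - boundary/2 + 1 = 1001; answer 1001
Stage 3: S2 = 1001; w = -29; T(2) = -1*(21) + 2*(-29) = -79; iterating: T(2)=-79, T(3)=121, T(4)=-279, T(5)=521, T(6)=-1079, T(7)=2121, T(8)=-4279, T(9)=8521, T(10)=-17079, T(11)=34121, T(12)=-68279, T(13)=136521; answer 136521

136521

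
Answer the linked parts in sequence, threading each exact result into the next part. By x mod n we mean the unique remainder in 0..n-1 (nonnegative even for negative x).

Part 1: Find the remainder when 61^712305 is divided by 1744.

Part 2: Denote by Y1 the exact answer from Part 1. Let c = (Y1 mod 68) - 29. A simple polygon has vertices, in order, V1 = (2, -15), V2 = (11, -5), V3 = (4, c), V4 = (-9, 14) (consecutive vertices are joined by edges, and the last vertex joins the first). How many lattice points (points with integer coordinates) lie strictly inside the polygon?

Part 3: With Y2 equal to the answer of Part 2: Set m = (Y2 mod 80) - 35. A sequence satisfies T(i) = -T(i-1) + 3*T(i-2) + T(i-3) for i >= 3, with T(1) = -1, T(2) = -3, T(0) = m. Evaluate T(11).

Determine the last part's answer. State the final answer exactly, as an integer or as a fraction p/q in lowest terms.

-8131

Part 1: squarings mod 1744: 61^1=61, 61^2=233, 61^4=225, 61^8=49, 61^16=657, 61^32=881, 61^64=81, 61^128=1329, 61^256=1313, 61^512=897, 61^1024=625, 61^2048=1713, 61^4096=961, 61^8192=945, 61^16384=97, 61^32768=689, 61^65536=353, 61^131072=785, 61^262144=593, 61^524288=1105; 61^712305 = 61^1 * 61^16 * 61^32 * 61^64 * 61^512 * 61^1024 * 61^2048 * 61^4096 * 61^16384 * 61^32768 * 61^131072 * 61^524288 = 173 (mod 1744); answer 173
Part 2: Y1 = 173; c = 8; cross terms: (2*-5 - 11*-15)=155, (11*8 - 4*-5)=108, (4*14 - -9*8)=128, (-9*-15 - 2*14)=107; twice the area = |498| = 498; area = 249; boundary points = 1 + 1 + 1 + 1 = 4; strictly interior points = area - boundary/2 + 1 = 248; answer 248
Part 3: Y2 = 248; m = -27; T(3) = -1*(-3) + 3*(-1) + 1*(-27) = -27; iterating: T(3)=-27, T(4)=17, T(5)=-101, T(6)=125, T(7)=-411, T(8)=685, T(9)=-1793, T(10)=3437, T(11)=-8131; answer -8131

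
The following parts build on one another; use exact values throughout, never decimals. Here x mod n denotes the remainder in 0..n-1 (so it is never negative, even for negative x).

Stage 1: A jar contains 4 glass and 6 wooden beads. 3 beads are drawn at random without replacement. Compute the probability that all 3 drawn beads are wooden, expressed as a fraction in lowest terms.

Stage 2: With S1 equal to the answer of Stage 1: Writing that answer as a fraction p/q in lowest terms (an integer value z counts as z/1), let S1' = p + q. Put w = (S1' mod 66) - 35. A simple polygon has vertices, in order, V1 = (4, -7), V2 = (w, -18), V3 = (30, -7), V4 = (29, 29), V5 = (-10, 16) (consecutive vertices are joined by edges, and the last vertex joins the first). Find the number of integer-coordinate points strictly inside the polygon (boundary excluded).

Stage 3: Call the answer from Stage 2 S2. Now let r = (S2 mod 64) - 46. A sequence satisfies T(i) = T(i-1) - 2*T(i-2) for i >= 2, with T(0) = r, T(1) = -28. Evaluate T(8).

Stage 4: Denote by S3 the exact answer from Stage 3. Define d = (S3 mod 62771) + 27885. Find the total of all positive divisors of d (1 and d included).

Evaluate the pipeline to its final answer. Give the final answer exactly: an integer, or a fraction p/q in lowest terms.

Stage 1: total draws C(10,3) = 120; favorable C(6,3) = 20; P = 1/6; answer 1/6
Stage 2: S1 = 1/6; threaded value p + q = 7; w = -28; cross terms: (4*-18 - -28*-7)=-268, (-28*-7 - 30*-18)=736, (30*29 - 29*-7)=1073, (29*16 - -10*29)=754, (-10*-7 - 4*16)=6; twice the area = |2301| = 2301; area = 2301/2; boundary points = 1 + 1 + 1 + 13 + 1 = 17; strictly interior points = area - boundary/2 + 1 = 1143; answer 1143
Stage 3: S2 = 1143; r = 9; T(2) = 1*(-28) - 2*(9) = -46; iterating: T(2)=-46, T(3)=10, T(4)=102, T(5)=82, T(6)=-122, T(7)=-286, T(8)=-42; answer -42
Stage 4: S3 = -42; d = 90614; 90614 = 2 * 45307; sigma = (1 + 2) * (1 + 45307) = 3 * 45308 = 135924; answer 135924

135924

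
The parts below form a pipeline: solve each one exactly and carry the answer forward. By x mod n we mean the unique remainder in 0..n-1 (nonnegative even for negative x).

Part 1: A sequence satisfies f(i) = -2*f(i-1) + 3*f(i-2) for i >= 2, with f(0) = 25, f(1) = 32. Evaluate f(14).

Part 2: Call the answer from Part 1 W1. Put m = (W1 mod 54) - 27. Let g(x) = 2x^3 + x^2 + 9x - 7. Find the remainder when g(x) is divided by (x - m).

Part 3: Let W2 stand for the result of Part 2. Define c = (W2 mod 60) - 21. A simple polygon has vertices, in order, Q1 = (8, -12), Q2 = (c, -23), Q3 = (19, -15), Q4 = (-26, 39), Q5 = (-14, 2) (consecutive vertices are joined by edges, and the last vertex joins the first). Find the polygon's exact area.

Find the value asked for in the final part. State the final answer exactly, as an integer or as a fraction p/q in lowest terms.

637

Part 1: f(2) = -2*(32) + 3*(25) = 11; iterating: f(2)=11, f(3)=74, f(4)=-115, f(5)=452, f(6)=-1249, f(7)=3854, f(8)=-11455, f(9)=34472, f(10)=-103309, f(11)=310034, f(12)=-929995, f(13)=2790092, f(14)=-8370169; answer -8370169
Part 2: W1 = -8370169; m = 20; remainder = value at the root: 2*(20)^3 + 1*(20)^2 + 9*(20)^1 - 7 = (16000) + (400) + (180) + (-7) = 16573; answer 16573
Part 3: W2 = 16573; c = -8; cross terms: (8*-23 - -8*-12)=-280, (-8*-15 - 19*-23)=557, (19*39 - -26*-15)=351, (-26*2 - -14*39)=494, (-14*-12 - 8*2)=152; twice the area = |1274| = 1274; area = 637; answer 637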